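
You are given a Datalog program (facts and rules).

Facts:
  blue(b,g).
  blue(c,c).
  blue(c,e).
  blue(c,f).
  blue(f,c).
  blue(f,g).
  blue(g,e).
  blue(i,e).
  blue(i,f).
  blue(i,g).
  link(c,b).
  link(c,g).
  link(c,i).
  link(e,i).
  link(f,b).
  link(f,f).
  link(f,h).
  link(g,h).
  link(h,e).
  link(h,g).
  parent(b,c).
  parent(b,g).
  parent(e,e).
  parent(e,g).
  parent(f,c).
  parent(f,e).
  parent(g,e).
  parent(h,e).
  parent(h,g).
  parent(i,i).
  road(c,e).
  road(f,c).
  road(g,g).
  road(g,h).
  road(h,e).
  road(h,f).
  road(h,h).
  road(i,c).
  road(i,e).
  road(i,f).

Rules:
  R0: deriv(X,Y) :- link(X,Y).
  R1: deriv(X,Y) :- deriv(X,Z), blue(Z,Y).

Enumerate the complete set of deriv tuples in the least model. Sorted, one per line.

round 1: derive deriv(c,b) via R0 from link(c,b)
round 1: derive deriv(c,g) via R0 from link(c,g)
round 1: derive deriv(c,i) via R0 from link(c,i)
round 1: derive deriv(e,i) via R0 from link(e,i)
round 1: derive deriv(f,b) via R0 from link(f,b)
round 1: derive deriv(f,f) via R0 from link(f,f)
round 1: derive deriv(f,h) via R0 from link(f,h)
round 1: derive deriv(g,h) via R0 from link(g,h)
round 1: derive deriv(h,e) via R0 from link(h,e)
round 1: derive deriv(h,g) via R0 from link(h,g)
round 2: derive deriv(c,e) via R1 from deriv(c,g), blue(g,e)
round 2: derive deriv(c,f) via R1 from deriv(c,i), blue(i,f)
round 2: derive deriv(e,e) via R1 from deriv(e,i), blue(i,e)
round 2: derive deriv(e,f) via R1 from deriv(e,i), blue(i,f)
round 2: derive deriv(e,g) via R1 from deriv(e,i), blue(i,g)
round 2: derive deriv(f,c) via R1 from deriv(f,f), blue(f,c)
round 2: derive deriv(f,g) via R1 from deriv(f,b), blue(b,g)
round 3: derive deriv(c,c) via R1 from deriv(c,f), blue(f,c)
round 3: derive deriv(e,c) via R1 from deriv(e,f), blue(f,c)
round 3: derive deriv(f,e) via R1 from deriv(f,c), blue(c,e)

deriv(c,b)
deriv(c,c)
deriv(c,e)
deriv(c,f)
deriv(c,g)
deriv(c,i)
deriv(e,c)
deriv(e,e)
deriv(e,f)
deriv(e,g)
deriv(e,i)
deriv(f,b)
deriv(f,c)
deriv(f,e)
deriv(f,f)
deriv(f,g)
deriv(f,h)
deriv(g,h)
deriv(h,e)
deriv(h,g)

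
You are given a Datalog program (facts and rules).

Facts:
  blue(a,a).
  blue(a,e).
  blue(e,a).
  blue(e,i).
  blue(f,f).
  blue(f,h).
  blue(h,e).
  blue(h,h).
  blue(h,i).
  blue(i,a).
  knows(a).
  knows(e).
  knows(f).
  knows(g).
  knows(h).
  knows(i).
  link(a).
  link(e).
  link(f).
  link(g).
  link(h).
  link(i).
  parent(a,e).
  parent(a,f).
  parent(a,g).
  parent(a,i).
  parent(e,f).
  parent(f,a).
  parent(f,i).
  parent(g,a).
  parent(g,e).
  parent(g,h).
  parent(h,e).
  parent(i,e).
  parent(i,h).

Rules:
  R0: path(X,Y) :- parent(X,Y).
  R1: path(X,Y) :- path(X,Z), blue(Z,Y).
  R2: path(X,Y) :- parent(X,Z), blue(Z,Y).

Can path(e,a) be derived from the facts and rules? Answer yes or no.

round 1: derive path(a,e) via R0 from parent(a,e)
round 1: derive path(a,f) via R0 from parent(a,f)
round 1: derive path(a,g) via R0 from parent(a,g)
round 1: derive path(a,i) via R0 from parent(a,i)
round 1: derive path(e,f) via R0 from parent(e,f)
round 1: derive path(f,a) via R0 from parent(f,a)
round 1: derive path(f,i) via R0 from parent(f,i)
round 1: derive path(g,a) via R0 from parent(g,a)
round 1: derive path(g,e) via R0 from parent(g,e)
round 1: derive path(g,h) via R0 from parent(g,h)
round 1: derive path(h,e) via R0 from parent(h,e)
round 1: derive path(i,e) via R0 from parent(i,e)
round 1: derive path(i,h) via R0 from parent(i,h)
round 1: derive path(a,a) via R2 from parent(a,e), blue(e,a)
round 1: derive path(a,h) via R2 from parent(a,f), blue(f,h)
round 1: derive path(e,h) via R2 from parent(e,f), blue(f,h)
round 1: derive path(f,e) via R2 from parent(f,a), blue(a,e)
round 1: derive path(g,i) via R2 from parent(g,e), blue(e,i)
round 1: derive path(h,a) via R2 from parent(h,e), blue(e,a)
round 1: derive path(h,i) via R2 from parent(h,e), blue(e,i)
round 1: derive path(i,a) via R2 from parent(i,e), blue(e,a)
round 1: derive path(i,i) via R2 from parent(i,e), blue(e,i)
round 2: derive path(e,e) via R1 from path(e,h), blue(h,e)
round 2: derive path(e,i) via R1 from path(e,h), blue(h,i)
round 3: derive path(e,a) via R1 from path(e,e), blue(e,a)

yes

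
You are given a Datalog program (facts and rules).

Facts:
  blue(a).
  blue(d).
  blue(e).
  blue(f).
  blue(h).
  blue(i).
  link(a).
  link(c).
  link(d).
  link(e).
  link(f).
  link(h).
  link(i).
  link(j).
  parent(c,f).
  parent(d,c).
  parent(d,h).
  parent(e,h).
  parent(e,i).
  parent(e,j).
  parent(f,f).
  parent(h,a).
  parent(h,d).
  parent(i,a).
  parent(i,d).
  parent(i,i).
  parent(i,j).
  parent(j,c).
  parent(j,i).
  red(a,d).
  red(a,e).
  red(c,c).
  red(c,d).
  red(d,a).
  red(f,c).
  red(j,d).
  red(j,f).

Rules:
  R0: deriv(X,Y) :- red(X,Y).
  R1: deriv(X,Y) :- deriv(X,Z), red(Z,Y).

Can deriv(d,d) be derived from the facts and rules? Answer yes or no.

round 1: derive deriv(a,d) via R0 from red(a,d)
round 1: derive deriv(a,e) via R0 from red(a,e)
round 1: derive deriv(c,c) via R0 from red(c,c)
round 1: derive deriv(c,d) via R0 from red(c,d)
round 1: derive deriv(d,a) via R0 from red(d,a)
round 1: derive deriv(f,c) via R0 from red(f,c)
round 1: derive deriv(j,d) via R0 from red(j,d)
round 1: derive deriv(j,f) via R0 from red(j,f)
round 2: derive deriv(a,a) via R1 from deriv(a,d), red(d,a)
round 2: derive deriv(c,a) via R1 from deriv(c,d), red(d,a)
round 2: derive deriv(d,d) via R1 from deriv(d,a), red(a,d)
round 2: derive deriv(d,e) via R1 from deriv(d,a), red(a,e)
round 2: derive deriv(f,d) via R1 from deriv(f,c), red(c,d)
round 2: derive deriv(j,a) via R1 from deriv(j,d), red(d,a)
round 2: derive deriv(j,c) via R1 from deriv(j,f), red(f,c)
round 3: derive deriv(c,e) via R1 from deriv(c,a), red(a,e)
round 3: derive deriv(f,a) via R1 from deriv(f,d), red(d,a)
round 3: derive deriv(j,e) via R1 from deriv(j,a), red(a,e)
round 4: derive deriv(f,e) via R1 from deriv(f,a), red(a,e)

yes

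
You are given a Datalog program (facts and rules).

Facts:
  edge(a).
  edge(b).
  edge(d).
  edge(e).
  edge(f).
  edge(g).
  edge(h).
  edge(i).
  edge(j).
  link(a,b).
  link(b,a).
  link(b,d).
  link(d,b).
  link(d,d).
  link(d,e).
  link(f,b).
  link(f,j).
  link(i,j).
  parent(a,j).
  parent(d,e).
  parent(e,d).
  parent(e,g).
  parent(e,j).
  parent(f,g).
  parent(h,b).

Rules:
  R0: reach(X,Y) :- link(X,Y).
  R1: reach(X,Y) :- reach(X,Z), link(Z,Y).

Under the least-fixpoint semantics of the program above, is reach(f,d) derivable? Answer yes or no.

round 1: derive reach(a,b) via R0 from link(a,b)
round 1: derive reach(b,a) via R0 from link(b,a)
round 1: derive reach(b,d) via R0 from link(b,d)
round 1: derive reach(d,b) via R0 from link(d,b)
round 1: derive reach(d,d) via R0 from link(d,d)
round 1: derive reach(d,e) via R0 from link(d,e)
round 1: derive reach(f,b) via R0 from link(f,b)
round 1: derive reach(f,j) via R0 from link(f,j)
round 1: derive reach(i,j) via R0 from link(i,j)
round 2: derive reach(a,a) via R1 from reach(a,b), link(b,a)
round 2: derive reach(a,d) via R1 from reach(a,b), link(b,d)
round 2: derive reach(b,b) via R1 from reach(b,a), link(a,b)
round 2: derive reach(b,e) via R1 from reach(b,d), link(d,e)
round 2: derive reach(d,a) via R1 from reach(d,b), link(b,a)
round 2: derive reach(f,a) via R1 from reach(f,b), link(b,a)
round 2: derive reach(f,d) via R1 from reach(f,b), link(b,d)
round 3: derive reach(a,e) via R1 from reach(a,d), link(d,e)
round 3: derive reach(f,e) via R1 from reach(f,d), link(d,e)

yes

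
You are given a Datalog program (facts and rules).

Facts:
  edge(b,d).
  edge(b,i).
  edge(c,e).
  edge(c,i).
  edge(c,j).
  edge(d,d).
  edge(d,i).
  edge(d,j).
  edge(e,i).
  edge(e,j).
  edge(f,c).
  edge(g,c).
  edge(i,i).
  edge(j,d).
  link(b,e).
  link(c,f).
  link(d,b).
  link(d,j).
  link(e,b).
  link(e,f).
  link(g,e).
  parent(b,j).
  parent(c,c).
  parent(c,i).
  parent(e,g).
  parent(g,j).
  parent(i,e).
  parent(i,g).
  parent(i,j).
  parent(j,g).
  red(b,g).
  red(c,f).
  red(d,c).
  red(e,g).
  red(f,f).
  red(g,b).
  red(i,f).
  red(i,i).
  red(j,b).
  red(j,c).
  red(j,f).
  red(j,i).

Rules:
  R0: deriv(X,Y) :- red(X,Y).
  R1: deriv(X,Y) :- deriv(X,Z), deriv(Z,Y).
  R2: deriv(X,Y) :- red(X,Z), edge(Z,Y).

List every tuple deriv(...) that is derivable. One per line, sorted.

deriv(b,b)
deriv(b,c)
deriv(b,d)
deriv(b,e)
deriv(b,f)
deriv(b,g)
deriv(b,i)
deriv(b,j)
deriv(c,c)
deriv(c,f)
deriv(d,b)
deriv(d,c)
deriv(d,d)
deriv(d,e)
deriv(d,f)
deriv(d,g)
deriv(d,i)
deriv(d,j)
deriv(e,b)
deriv(e,c)
deriv(e,d)
deriv(e,e)
deriv(e,f)
deriv(e,g)
deriv(e,i)
deriv(e,j)
deriv(f,c)
deriv(f,f)
deriv(g,b)
deriv(g,c)
deriv(g,d)
deriv(g,e)
deriv(g,f)
deriv(g,g)
deriv(g,i)
deriv(g,j)
deriv(i,c)
deriv(i,f)
deriv(i,i)
deriv(j,b)
deriv(j,c)
deriv(j,d)
deriv(j,e)
deriv(j,f)
deriv(j,g)
deriv(j,i)
deriv(j,j)

round 1: derive deriv(b,g) via R0 from red(b,g)
round 1: derive deriv(c,f) via R0 from red(c,f)
round 1: derive deriv(d,c) via R0 from red(d,c)
round 1: derive deriv(e,g) via R0 from red(e,g)
round 1: derive deriv(f,f) via R0 from red(f,f)
round 1: derive deriv(g,b) via R0 from red(g,b)
round 1: derive deriv(i,f) via R0 from red(i,f)
round 1: derive deriv(i,i) via R0 from red(i,i)
round 1: derive deriv(j,b) via R0 from red(j,b)
round 1: derive deriv(j,c) via R0 from red(j,c)
round 1: derive deriv(j,f) via R0 from red(j,f)
round 1: derive deriv(j,i) via R0 from red(j,i)
round 1: derive deriv(b,c) via R2 from red(b,g), edge(g,c)
round 1: derive deriv(c,c) via R2 from red(c,f), edge(f,c)
round 1: derive deriv(d,e) via R2 from red(d,c), edge(c,e)
round 1: derive deriv(d,i) via R2 from red(d,c), edge(c,i)
round 1: derive deriv(d,j) via R2 from red(d,c), edge(c,j)
round 1: derive deriv(e,c) via R2 from red(e,g), edge(g,c)
round 1: derive deriv(f,c) via R2 from red(f,f), edge(f,c)
round 1: derive deriv(g,d) via R2 from red(g,b), edge(b,d)
round 1: derive deriv(g,i) via R2 from red(g,b), edge(b,i)
round 1: derive deriv(i,c) via R2 from red(i,f), edge(f,c)
round 1: derive deriv(j,d) via R2 from red(j,b), edge(b,d)
round 1: derive deriv(j,e) via R2 from red(j,c), edge(c,e)
round 1: derive deriv(j,j) via R2 from red(j,c), edge(c,j)
round 2: derive deriv(b,b) via R1 from deriv(b,g), deriv(g,b)
round 2: derive deriv(b,d) via R1 from deriv(b,g), deriv(g,d)
round 2: derive deriv(b,f) via R1 from deriv(b,c), deriv(c,f)
round 2: derive deriv(b,i) via R1 from deriv(b,g), deriv(g,i)
round 2: derive deriv(d,b) via R1 from deriv(d,j), deriv(j,b)
round 2: derive deriv(d,d) via R1 from deriv(d,j), deriv(j,d)
round 2: derive deriv(d,f) via R1 from deriv(d,c), deriv(c,f)
round 2: derive deriv(d,g) via R1 from deriv(d,e), deriv(e,g)
round 2: derive deriv(e,b) via R1 from deriv(e,g), deriv(g,b)
round 2: derive deriv(e,d) via R1 from deriv(e,g), deriv(g,d)
round 2: derive deriv(e,f) via R1 from deriv(e,c), deriv(c,f)
round 2: derive deriv(e,i) via R1 from deriv(e,g), deriv(g,i)
round 2: derive deriv(g,c) via R1 from deriv(g,b), deriv(b,c)
round 2: derive deriv(g,e) via R1 from deriv(g,d), deriv(d,e)
round 2: derive deriv(g,f) via R1 from deriv(g,i), deriv(i,f)
round 2: derive deriv(g,g) via R1 from deriv(g,b), deriv(b,g)
round 2: derive deriv(g,j) via R1 from deriv(g,d), deriv(d,j)
round 2: derive deriv(j,g) via R1 from deriv(j,b), deriv(b,g)
round 3: derive deriv(b,e) via R1 from deriv(b,d), deriv(d,e)
round 3: derive deriv(b,j) via R1 from deriv(b,d), deriv(d,j)
round 3: derive deriv(e,e) via R1 from deriv(e,d), deriv(d,e)
round 3: derive deriv(e,j) via R1 from deriv(e,d), deriv(d,j)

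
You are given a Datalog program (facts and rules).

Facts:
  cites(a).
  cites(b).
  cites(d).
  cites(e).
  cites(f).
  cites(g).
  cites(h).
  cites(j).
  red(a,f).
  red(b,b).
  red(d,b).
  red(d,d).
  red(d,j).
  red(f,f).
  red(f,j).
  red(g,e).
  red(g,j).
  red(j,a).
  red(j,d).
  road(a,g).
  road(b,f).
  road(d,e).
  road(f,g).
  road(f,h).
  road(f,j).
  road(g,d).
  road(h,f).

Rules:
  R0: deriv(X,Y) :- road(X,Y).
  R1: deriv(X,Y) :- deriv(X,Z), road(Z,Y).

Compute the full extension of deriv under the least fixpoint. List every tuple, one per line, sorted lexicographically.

deriv(a,d)
deriv(a,e)
deriv(a,g)
deriv(b,d)
deriv(b,e)
deriv(b,f)
deriv(b,g)
deriv(b,h)
deriv(b,j)
deriv(d,e)
deriv(f,d)
deriv(f,e)
deriv(f,f)
deriv(f,g)
deriv(f,h)
deriv(f,j)
deriv(g,d)
deriv(g,e)
deriv(h,d)
deriv(h,e)
deriv(h,f)
deriv(h,g)
deriv(h,h)
deriv(h,j)

round 1: derive deriv(a,g) via R0 from road(a,g)
round 1: derive deriv(b,f) via R0 from road(b,f)
round 1: derive deriv(d,e) via R0 from road(d,e)
round 1: derive deriv(f,g) via R0 from road(f,g)
round 1: derive deriv(f,h) via R0 from road(f,h)
round 1: derive deriv(f,j) via R0 from road(f,j)
round 1: derive deriv(g,d) via R0 from road(g,d)
round 1: derive deriv(h,f) via R0 from road(h,f)
round 2: derive deriv(a,d) via R1 from deriv(a,g), road(g,d)
round 2: derive deriv(b,g) via R1 from deriv(b,f), road(f,g)
round 2: derive deriv(b,h) via R1 from deriv(b,f), road(f,h)
round 2: derive deriv(b,j) via R1 from deriv(b,f), road(f,j)
round 2: derive deriv(f,d) via R1 from deriv(f,g), road(g,d)
round 2: derive deriv(f,f) via R1 from deriv(f,h), road(h,f)
round 2: derive deriv(g,e) via R1 from deriv(g,d), road(d,e)
round 2: derive deriv(h,g) via R1 from deriv(h,f), road(f,g)
round 2: derive deriv(h,h) via R1 from deriv(h,f), road(f,h)
round 2: derive deriv(h,j) via R1 from deriv(h,f), road(f,j)
round 3: derive deriv(a,e) via R1 from deriv(a,d), road(d,e)
round 3: derive deriv(b,d) via R1 from deriv(b,g), road(g,d)
round 3: derive deriv(f,e) via R1 from deriv(f,d), road(d,e)
round 3: derive deriv(h,d) via R1 from deriv(h,g), road(g,d)
round 4: derive deriv(b,e) via R1 from deriv(b,d), road(d,e)
round 4: derive deriv(h,e) via R1 from deriv(h,d), road(d,e)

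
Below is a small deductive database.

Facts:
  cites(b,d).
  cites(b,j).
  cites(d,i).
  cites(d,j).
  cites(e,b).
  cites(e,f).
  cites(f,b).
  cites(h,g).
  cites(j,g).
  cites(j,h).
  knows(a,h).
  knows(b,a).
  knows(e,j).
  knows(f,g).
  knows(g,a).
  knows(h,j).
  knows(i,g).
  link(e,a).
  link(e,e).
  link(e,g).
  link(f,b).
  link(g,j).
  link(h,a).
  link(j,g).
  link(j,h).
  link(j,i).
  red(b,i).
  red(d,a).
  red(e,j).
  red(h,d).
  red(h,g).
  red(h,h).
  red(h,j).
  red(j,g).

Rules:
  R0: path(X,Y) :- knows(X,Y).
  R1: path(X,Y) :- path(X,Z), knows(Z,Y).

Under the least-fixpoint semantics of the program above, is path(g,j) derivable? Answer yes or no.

yes

round 1: derive path(a,h) via R0 from knows(a,h)
round 1: derive path(b,a) via R0 from knows(b,a)
round 1: derive path(e,j) via R0 from knows(e,j)
round 1: derive path(f,g) via R0 from knows(f,g)
round 1: derive path(g,a) via R0 from knows(g,a)
round 1: derive path(h,j) via R0 from knows(h,j)
round 1: derive path(i,g) via R0 from knows(i,g)
round 2: derive path(a,j) via R1 from path(a,h), knows(h,j)
round 2: derive path(b,h) via R1 from path(b,a), knows(a,h)
round 2: derive path(f,a) via R1 from path(f,g), knows(g,a)
round 2: derive path(g,h) via R1 from path(g,a), knows(a,h)
round 2: derive path(i,a) via R1 from path(i,g), knows(g,a)
round 3: derive path(b,j) via R1 from path(b,h), knows(h,j)
round 3: derive path(f,h) via R1 from path(f,a), knows(a,h)
round 3: derive path(g,j) via R1 from path(g,h), knows(h,j)
round 3: derive path(i,h) via R1 from path(i,a), knows(a,h)
round 4: derive path(f,j) via R1 from path(f,h), knows(h,j)
round 4: derive path(i,j) via R1 from path(i,h), knows(h,j)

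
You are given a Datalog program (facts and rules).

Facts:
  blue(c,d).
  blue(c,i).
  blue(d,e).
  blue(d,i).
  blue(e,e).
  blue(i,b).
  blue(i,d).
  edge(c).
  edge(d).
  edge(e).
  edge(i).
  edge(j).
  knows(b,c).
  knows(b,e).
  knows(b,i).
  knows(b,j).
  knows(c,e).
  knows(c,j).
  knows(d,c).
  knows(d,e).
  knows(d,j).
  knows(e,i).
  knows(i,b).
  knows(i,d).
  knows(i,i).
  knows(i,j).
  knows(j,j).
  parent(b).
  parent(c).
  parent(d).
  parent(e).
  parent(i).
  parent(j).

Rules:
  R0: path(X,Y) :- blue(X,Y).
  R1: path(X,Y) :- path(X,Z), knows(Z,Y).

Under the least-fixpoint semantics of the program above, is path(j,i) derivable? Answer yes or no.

no

round 1: derive path(c,d) via R0 from blue(c,d)
round 1: derive path(c,i) via R0 from blue(c,i)
round 1: derive path(d,e) via R0 from blue(d,e)
round 1: derive path(d,i) via R0 from blue(d,i)
round 1: derive path(e,e) via R0 from blue(e,e)
round 1: derive path(i,b) via R0 from blue(i,b)
round 1: derive path(i,d) via R0 from blue(i,d)
round 2: derive path(c,b) via R1 from path(c,i), knows(i,b)
round 2: derive path(c,c) via R1 from path(c,d), knows(d,c)
round 2: derive path(c,e) via R1 from path(c,d), knows(d,e)
round 2: derive path(c,j) via R1 from path(c,d), knows(d,j)
round 2: derive path(d,b) via R1 from path(d,i), knows(i,b)
round 2: derive path(d,d) via R1 from path(d,i), knows(i,d)
round 2: derive path(d,j) via R1 from path(d,i), knows(i,j)
round 2: derive path(e,i) via R1 from path(e,e), knows(e,i)
round 2: derive path(i,c) via R1 from path(i,b), knows(b,c)
round 2: derive path(i,e) via R1 from path(i,b), knows(b,e)
round 2: derive path(i,i) via R1 from path(i,b), knows(b,i)
round 2: derive path(i,j) via R1 from path(i,b), knows(b,j)
round 3: derive path(d,c) via R1 from path(d,b), knows(b,c)
round 3: derive path(e,b) via R1 from path(e,i), knows(i,b)
round 3: derive path(e,d) via R1 from path(e,i), knows(i,d)
round 3: derive path(e,j) via R1 from path(e,i), knows(i,j)
round 4: derive path(e,c) via R1 from path(e,b), knows(b,c)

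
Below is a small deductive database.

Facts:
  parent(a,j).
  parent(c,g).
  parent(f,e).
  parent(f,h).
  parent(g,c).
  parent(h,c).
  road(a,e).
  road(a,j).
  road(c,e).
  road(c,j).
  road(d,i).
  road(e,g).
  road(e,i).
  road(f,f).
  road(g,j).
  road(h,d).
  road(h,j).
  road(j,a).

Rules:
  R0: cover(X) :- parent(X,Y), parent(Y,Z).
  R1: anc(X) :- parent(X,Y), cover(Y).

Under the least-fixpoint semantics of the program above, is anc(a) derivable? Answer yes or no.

round 1: derive cover(c) via R0 from parent(c,g), parent(g,c)
round 1: derive cover(f) via R0 from parent(f,h), parent(h,c)
round 1: derive cover(g) via R0 from parent(g,c), parent(c,g)
round 1: derive cover(h) via R0 from parent(h,c), parent(c,g)
round 2: derive anc(c) via R1 from parent(c,g), cover(g)
round 2: derive anc(f) via R1 from parent(f,h), cover(h)
round 2: derive anc(g) via R1 from parent(g,c), cover(c)
round 2: derive anc(h) via R1 from parent(h,c), cover(c)

no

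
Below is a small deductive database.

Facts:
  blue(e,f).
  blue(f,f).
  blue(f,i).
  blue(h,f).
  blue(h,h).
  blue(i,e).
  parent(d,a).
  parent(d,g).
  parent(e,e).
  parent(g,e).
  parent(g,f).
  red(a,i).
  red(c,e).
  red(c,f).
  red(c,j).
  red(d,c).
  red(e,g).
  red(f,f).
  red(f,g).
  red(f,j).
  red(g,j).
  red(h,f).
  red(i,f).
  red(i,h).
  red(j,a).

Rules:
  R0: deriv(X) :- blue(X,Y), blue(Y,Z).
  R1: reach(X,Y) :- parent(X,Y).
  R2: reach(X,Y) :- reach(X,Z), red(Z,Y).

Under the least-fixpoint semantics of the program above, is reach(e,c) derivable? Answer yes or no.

no

round 1: derive reach(d,a) via R1 from parent(d,a)
round 1: derive reach(d,g) via R1 from parent(d,g)
round 1: derive reach(e,e) via R1 from parent(e,e)
round 1: derive reach(g,e) via R1 from parent(g,e)
round 1: derive reach(g,f) via R1 from parent(g,f)
round 2: derive reach(d,i) via R2 from reach(d,a), red(a,i)
round 2: derive reach(d,j) via R2 from reach(d,g), red(g,j)
round 2: derive reach(e,g) via R2 from reach(e,e), red(e,g)
round 2: derive reach(g,g) via R2 from reach(g,e), red(e,g)
round 2: derive reach(g,j) via R2 from reach(g,f), red(f,j)
round 3: derive reach(d,f) via R2 from reach(d,i), red(i,f)
round 3: derive reach(d,h) via R2 from reach(d,i), red(i,h)
round 3: derive reach(e,j) via R2 from reach(e,g), red(g,j)
round 3: derive reach(g,a) via R2 from reach(g,j), red(j,a)
round 4: derive reach(e,a) via R2 from reach(e,j), red(j,a)
round 4: derive reach(g,i) via R2 from reach(g,a), red(a,i)
round 5: derive reach(e,i) via R2 from reach(e,a), red(a,i)
round 5: derive reach(g,h) via R2 from reach(g,i), red(i,h)
round 6: derive reach(e,f) via R2 from reach(e,i), red(i,f)
round 6: derive reach(e,h) via R2 from reach(e,i), red(i,h)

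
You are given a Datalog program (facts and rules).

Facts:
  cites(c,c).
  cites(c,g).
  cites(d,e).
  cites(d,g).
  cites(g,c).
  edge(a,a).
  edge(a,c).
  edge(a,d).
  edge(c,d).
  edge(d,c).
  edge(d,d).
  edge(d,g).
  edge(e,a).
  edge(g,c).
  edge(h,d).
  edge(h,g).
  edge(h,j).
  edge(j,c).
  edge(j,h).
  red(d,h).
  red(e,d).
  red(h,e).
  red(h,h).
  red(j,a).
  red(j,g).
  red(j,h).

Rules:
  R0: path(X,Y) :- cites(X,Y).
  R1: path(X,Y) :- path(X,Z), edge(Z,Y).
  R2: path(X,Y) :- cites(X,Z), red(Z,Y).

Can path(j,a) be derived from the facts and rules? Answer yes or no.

no

round 1: derive path(c,c) via R0 from cites(c,c)
round 1: derive path(c,g) via R0 from cites(c,g)
round 1: derive path(d,e) via R0 from cites(d,e)
round 1: derive path(d,g) via R0 from cites(d,g)
round 1: derive path(g,c) via R0 from cites(g,c)
round 1: derive path(d,d) via R2 from cites(d,e), red(e,d)
round 2: derive path(c,d) via R1 from path(c,c), edge(c,d)
round 2: derive path(d,a) via R1 from path(d,e), edge(e,a)
round 2: derive path(d,c) via R1 from path(d,d), edge(d,c)
round 2: derive path(g,d) via R1 from path(g,c), edge(c,d)
round 3: derive path(g,g) via R1 from path(g,d), edge(d,g)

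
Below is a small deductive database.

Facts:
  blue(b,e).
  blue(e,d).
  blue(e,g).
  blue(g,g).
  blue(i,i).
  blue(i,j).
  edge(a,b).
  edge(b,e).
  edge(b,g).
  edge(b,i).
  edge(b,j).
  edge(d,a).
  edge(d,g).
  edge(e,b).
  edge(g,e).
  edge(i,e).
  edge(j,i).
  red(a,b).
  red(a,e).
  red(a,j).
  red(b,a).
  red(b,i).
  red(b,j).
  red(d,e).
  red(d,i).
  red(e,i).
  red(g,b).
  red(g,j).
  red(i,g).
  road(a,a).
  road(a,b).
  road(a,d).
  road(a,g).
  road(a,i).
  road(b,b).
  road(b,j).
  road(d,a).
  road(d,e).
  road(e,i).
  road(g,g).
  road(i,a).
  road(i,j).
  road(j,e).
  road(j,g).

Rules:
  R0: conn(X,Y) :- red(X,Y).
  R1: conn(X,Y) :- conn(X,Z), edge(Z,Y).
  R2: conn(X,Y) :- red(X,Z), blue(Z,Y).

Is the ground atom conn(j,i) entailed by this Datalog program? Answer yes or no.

round 1: derive conn(a,b) via R0 from red(a,b)
round 1: derive conn(a,e) via R0 from red(a,e)
round 1: derive conn(a,j) via R0 from red(a,j)
round 1: derive conn(b,a) via R0 from red(b,a)
round 1: derive conn(b,i) via R0 from red(b,i)
round 1: derive conn(b,j) via R0 from red(b,j)
round 1: derive conn(d,e) via R0 from red(d,e)
round 1: derive conn(d,i) via R0 from red(d,i)
round 1: derive conn(e,i) via R0 from red(e,i)
round 1: derive conn(g,b) via R0 from red(g,b)
round 1: derive conn(g,j) via R0 from red(g,j)
round 1: derive conn(i,g) via R0 from red(i,g)
round 1: derive conn(a,d) via R2 from red(a,e), blue(e,d)
round 1: derive conn(a,g) via R2 from red(a,e), blue(e,g)
round 1: derive conn(d,d) via R2 from red(d,e), blue(e,d)
round 1: derive conn(d,g) via R2 from red(d,e), blue(e,g)
round 1: derive conn(d,j) via R2 from red(d,i), blue(i,j)
round 1: derive conn(e,j) via R2 from red(e,i), blue(i,j)
round 1: derive conn(g,e) via R2 from red(g,b), blue(b,e)
round 2: derive conn(a,a) via R1 from conn(a,d), edge(d,a)
round 2: derive conn(a,i) via R1 from conn(a,b), edge(b,i)
round 2: derive conn(b,b) via R1 from conn(b,a), edge(a,b)
round 2: derive conn(b,e) via R1 from conn(b,i), edge(i,e)
round 2: derive conn(d,a) via R1 from conn(d,d), edge(d,a)
round 2: derive conn(d,b) via R1 from conn(d,e), edge(e,b)
round 2: derive conn(e,e) via R1 from conn(e,i), edge(i,e)
round 2: derive conn(g,g) via R1 from conn(g,b), edge(b,g)
round 2: derive conn(g,i) via R1 from conn(g,b), edge(b,i)
round 2: derive conn(i,e) via R1 from conn(i,g), edge(g,e)
round 3: derive conn(b,g) via R1 from conn(b,b), edge(b,g)
round 3: derive conn(e,b) via R1 from conn(e,e), edge(e,b)
round 3: derive conn(i,b) via R1 from conn(i,e), edge(e,b)
round 4: derive conn(e,g) via R1 from conn(e,b), edge(b,g)
round 4: derive conn(i,i) via R1 from conn(i,b), edge(b,i)
round 4: derive conn(i,j) via R1 from conn(i,b), edge(b,j)

no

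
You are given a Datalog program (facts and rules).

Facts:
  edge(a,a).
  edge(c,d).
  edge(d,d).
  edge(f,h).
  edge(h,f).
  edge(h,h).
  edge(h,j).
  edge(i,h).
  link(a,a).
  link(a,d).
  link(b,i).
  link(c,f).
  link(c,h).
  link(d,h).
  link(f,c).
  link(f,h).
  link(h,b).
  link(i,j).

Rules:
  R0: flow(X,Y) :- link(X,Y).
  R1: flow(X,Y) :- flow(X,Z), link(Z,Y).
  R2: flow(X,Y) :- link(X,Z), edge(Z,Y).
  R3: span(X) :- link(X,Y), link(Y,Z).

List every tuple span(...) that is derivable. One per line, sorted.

round 1: derive span(a) via R3 from link(a,a), link(a,a)
round 1: derive span(b) via R3 from link(b,i), link(i,j)
round 1: derive span(c) via R3 from link(c,f), link(f,c)
round 1: derive span(d) via R3 from link(d,h), link(h,b)
round 1: derive span(f) via R3 from link(f,c), link(c,f)
round 1: derive span(h) via R3 from link(h,b), link(b,i)

span(a)
span(b)
span(c)
span(d)
span(f)
span(h)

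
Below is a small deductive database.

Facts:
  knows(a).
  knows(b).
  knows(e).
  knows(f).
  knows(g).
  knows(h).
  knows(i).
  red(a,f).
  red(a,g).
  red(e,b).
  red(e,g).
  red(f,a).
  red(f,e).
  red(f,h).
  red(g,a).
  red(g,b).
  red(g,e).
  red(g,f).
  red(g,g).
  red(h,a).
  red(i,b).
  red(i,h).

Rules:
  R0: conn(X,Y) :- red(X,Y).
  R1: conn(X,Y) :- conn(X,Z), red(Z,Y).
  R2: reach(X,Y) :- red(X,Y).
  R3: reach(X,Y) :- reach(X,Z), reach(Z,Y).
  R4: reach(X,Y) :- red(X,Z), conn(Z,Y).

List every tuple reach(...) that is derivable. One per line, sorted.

round 1: derive conn(a,f) via R0 from red(a,f)
round 1: derive conn(a,g) via R0 from red(a,g)
round 1: derive conn(e,b) via R0 from red(e,b)
round 1: derive conn(e,g) via R0 from red(e,g)
round 1: derive conn(f,a) via R0 from red(f,a)
round 1: derive conn(f,e) via R0 from red(f,e)
round 1: derive conn(f,h) via R0 from red(f,h)
round 1: derive conn(g,a) via R0 from red(g,a)
round 1: derive conn(g,b) via R0 from red(g,b)
round 1: derive conn(g,e) via R0 from red(g,e)
round 1: derive conn(g,f) via R0 from red(g,f)
round 1: derive conn(g,g) via R0 from red(g,g)
round 1: derive conn(h,a) via R0 from red(h,a)
round 1: derive conn(i,b) via R0 from red(i,b)
round 1: derive conn(i,h) via R0 from red(i,h)
round 1: derive reach(a,f) via R2 from red(a,f)
round 1: derive reach(a,g) via R2 from red(a,g)
round 1: derive reach(e,b) via R2 from red(e,b)
round 1: derive reach(e,g) via R2 from red(e,g)
round 1: derive reach(f,a) via R2 from red(f,a)
round 1: derive reach(f,e) via R2 from red(f,e)
round 1: derive reach(f,h) via R2 from red(f,h)
round 1: derive reach(g,a) via R2 from red(g,a)
round 1: derive reach(g,b) via R2 from red(g,b)
round 1: derive reach(g,e) via R2 from red(g,e)
round 1: derive reach(g,f) via R2 from red(g,f)
round 1: derive reach(g,g) via R2 from red(g,g)
round 1: derive reach(h,a) via R2 from red(h,a)
round 1: derive reach(i,b) via R2 from red(i,b)
round 1: derive reach(i,h) via R2 from red(i,h)
round 2: derive conn(a,a) via R1 from conn(a,f), red(f,a)
round 2: derive conn(a,b) via R1 from conn(a,g), red(g,b)
round 2: derive conn(a,e) via R1 from conn(a,f), red(f,e)
round 2: derive conn(a,h) via R1 from conn(a,f), red(f,h)
round 2: derive conn(e,a) via R1 from conn(e,g), red(g,a)
round 2: derive conn(e,e) via R1 from conn(e,g), red(g,e)
round 2: derive conn(e,f) via R1 from conn(e,g), red(g,f)
round 2: derive conn(f,b) via R1 from conn(f,e), red(e,b)
round 2: derive conn(f,f) via R1 from conn(f,a), red(a,f)
round 2: derive conn(f,g) via R1 from conn(f,a), red(a,g)
round 2: derive conn(g,h) via R1 from conn(g,f), red(f,h)
round 2: derive conn(h,f) via R1 from conn(h,a), red(a,f)
round 2: derive conn(h,g) via R1 from conn(h,a), red(a,g)
round 2: derive conn(i,a) via R1 from conn(i,h), red(h,a)
round 2: derive reach(a,a) via R3 from reach(a,f), reach(f,a)
round 2: derive reach(a,b) via R3 from reach(a,g), reach(g,b)
round 2: derive reach(a,e) via R3 from reach(a,f), reach(f,e)
round 2: derive reach(a,h) via R3 from reach(a,f), reach(f,h)
round 2: derive reach(e,a) via R3 from reach(e,g), reach(g,a)
round 2: derive reach(e,e) via R3 from reach(e,g), reach(g,e)
round 2: derive reach(e,f) via R3 from reach(e,g), reach(g,f)
round 2: derive reach(f,b) via R3 from reach(f,e), reach(e,b)
round 2: derive reach(f,f) via R3 from reach(f,a), reach(a,f)
round 2: derive reach(f,g) via R3 from reach(f,a), reach(a,g)
round 2: derive reach(g,h) via R3 from reach(g,f), reach(f,h)
round 2: derive reach(h,f) via R3 from reach(h,a), reach(a,f)
round 2: derive reach(h,g) via R3 from reach(h,a), reach(a,g)
round 2: derive reach(i,a) via R3 from reach(i,h), reach(h,a)
round 3: derive conn(e,h) via R1 from conn(e,f), red(f,h)
round 3: derive conn(h,b) via R1 from conn(h,g), red(g,b)
round 3: derive conn(h,e) via R1 from conn(h,f), red(f,e)
round 3: derive conn(h,h) via R1 from conn(h,f), red(f,h)
round 3: derive conn(i,f) via R1 from conn(i,a), red(a,f)
round 3: derive conn(i,g) via R1 from conn(i,a), red(a,g)
round 3: derive reach(e,h) via R3 from reach(e,a), reach(a,h)
round 3: derive reach(h,b) via R3 from reach(h,a), reach(a,b)
round 3: derive reach(h,e) via R3 from reach(h,a), reach(a,e)
round 3: derive reach(h,h) via R3 from reach(h,a), reach(a,h)
round 3: derive reach(i,e) via R3 from reach(i,a), reach(a,e)
round 3: derive reach(i,f) via R3 from reach(i,a), reach(a,f)
round 3: derive reach(i,g) via R3 from reach(i,a), reach(a,g)
round 4: derive conn(i,e) via R1 from conn(i,f), red(f,e)

reach(a,a)
reach(a,b)
reach(a,e)
reach(a,f)
reach(a,g)
reach(a,h)
reach(e,a)
reach(e,b)
reach(e,e)
reach(e,f)
reach(e,g)
reach(e,h)
reach(f,a)
reach(f,b)
reach(f,e)
reach(f,f)
reach(f,g)
reach(f,h)
reach(g,a)
reach(g,b)
reach(g,e)
reach(g,f)
reach(g,g)
reach(g,h)
reach(h,a)
reach(h,b)
reach(h,e)
reach(h,f)
reach(h,g)
reach(h,h)
reach(i,a)
reach(i,b)
reach(i,e)
reach(i,f)
reach(i,g)
reach(i,h)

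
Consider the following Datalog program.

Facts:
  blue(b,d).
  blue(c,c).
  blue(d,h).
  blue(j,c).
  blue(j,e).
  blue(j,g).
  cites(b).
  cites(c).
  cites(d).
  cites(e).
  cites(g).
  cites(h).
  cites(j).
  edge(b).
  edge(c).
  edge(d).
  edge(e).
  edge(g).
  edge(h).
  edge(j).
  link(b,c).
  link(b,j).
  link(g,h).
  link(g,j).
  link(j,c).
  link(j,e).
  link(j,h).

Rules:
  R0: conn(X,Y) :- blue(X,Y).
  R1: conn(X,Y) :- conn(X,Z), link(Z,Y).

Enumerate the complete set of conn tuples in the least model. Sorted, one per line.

conn(b,d)
conn(c,c)
conn(d,h)
conn(j,c)
conn(j,e)
conn(j,g)
conn(j,h)
conn(j,j)

round 1: derive conn(b,d) via R0 from blue(b,d)
round 1: derive conn(c,c) via R0 from blue(c,c)
round 1: derive conn(d,h) via R0 from blue(d,h)
round 1: derive conn(j,c) via R0 from blue(j,c)
round 1: derive conn(j,e) via R0 from blue(j,e)
round 1: derive conn(j,g) via R0 from blue(j,g)
round 2: derive conn(j,h) via R1 from conn(j,g), link(g,h)
round 2: derive conn(j,j) via R1 from conn(j,g), link(g,j)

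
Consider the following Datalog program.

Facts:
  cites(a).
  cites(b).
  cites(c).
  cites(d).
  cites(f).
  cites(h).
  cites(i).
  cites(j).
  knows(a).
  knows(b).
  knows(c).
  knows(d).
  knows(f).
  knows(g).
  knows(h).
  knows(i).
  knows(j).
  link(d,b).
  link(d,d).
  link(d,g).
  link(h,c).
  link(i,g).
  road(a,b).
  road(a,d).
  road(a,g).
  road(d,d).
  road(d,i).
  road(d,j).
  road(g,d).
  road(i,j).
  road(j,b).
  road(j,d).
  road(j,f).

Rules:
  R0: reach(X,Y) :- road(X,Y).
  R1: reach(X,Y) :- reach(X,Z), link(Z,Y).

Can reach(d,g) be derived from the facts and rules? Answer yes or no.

yes

round 1: derive reach(a,b) via R0 from road(a,b)
round 1: derive reach(a,d) via R0 from road(a,d)
round 1: derive reach(a,g) via R0 from road(a,g)
round 1: derive reach(d,d) via R0 from road(d,d)
round 1: derive reach(d,i) via R0 from road(d,i)
round 1: derive reach(d,j) via R0 from road(d,j)
round 1: derive reach(g,d) via R0 from road(g,d)
round 1: derive reach(i,j) via R0 from road(i,j)
round 1: derive reach(j,b) via R0 from road(j,b)
round 1: derive reach(j,d) via R0 from road(j,d)
round 1: derive reach(j,f) via R0 from road(j,f)
round 2: derive reach(d,b) via R1 from reach(d,d), link(d,b)
round 2: derive reach(d,g) via R1 from reach(d,d), link(d,g)
round 2: derive reach(g,b) via R1 from reach(g,d), link(d,b)
round 2: derive reach(g,g) via R1 from reach(g,d), link(d,g)
round 2: derive reach(j,g) via R1 from reach(j,d), link(d,g)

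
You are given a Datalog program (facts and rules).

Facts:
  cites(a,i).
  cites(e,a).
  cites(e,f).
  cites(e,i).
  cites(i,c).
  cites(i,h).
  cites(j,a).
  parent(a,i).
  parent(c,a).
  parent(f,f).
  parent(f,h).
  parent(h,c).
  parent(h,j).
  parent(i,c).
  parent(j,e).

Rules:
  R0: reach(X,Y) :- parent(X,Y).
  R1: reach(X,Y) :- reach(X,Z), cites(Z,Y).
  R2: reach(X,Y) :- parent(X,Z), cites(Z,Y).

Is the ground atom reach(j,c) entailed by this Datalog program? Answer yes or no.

round 1: derive reach(a,i) via R0 from parent(a,i)
round 1: derive reach(c,a) via R0 from parent(c,a)
round 1: derive reach(f,f) via R0 from parent(f,f)
round 1: derive reach(f,h) via R0 from parent(f,h)
round 1: derive reach(h,c) via R0 from parent(h,c)
round 1: derive reach(h,j) via R0 from parent(h,j)
round 1: derive reach(i,c) via R0 from parent(i,c)
round 1: derive reach(j,e) via R0 from parent(j,e)
round 1: derive reach(a,c) via R2 from parent(a,i), cites(i,c)
round 1: derive reach(a,h) via R2 from parent(a,i), cites(i,h)
round 1: derive reach(c,i) via R2 from parent(c,a), cites(a,i)
round 1: derive reach(h,a) via R2 from parent(h,j), cites(j,a)
round 1: derive reach(j,a) via R2 from parent(j,e), cites(e,a)
round 1: derive reach(j,f) via R2 from parent(j,e), cites(e,f)
round 1: derive reach(j,i) via R2 from parent(j,e), cites(e,i)
round 2: derive reach(c,c) via R1 from reach(c,i), cites(i,c)
round 2: derive reach(c,h) via R1 from reach(c,i), cites(i,h)
round 2: derive reach(h,i) via R1 from reach(h,a), cites(a,i)
round 2: derive reach(j,c) via R1 from reach(j,i), cites(i,c)
round 2: derive reach(j,h) via R1 from reach(j,i), cites(i,h)
round 3: derive reach(h,h) via R1 from reach(h,i), cites(i,h)

yes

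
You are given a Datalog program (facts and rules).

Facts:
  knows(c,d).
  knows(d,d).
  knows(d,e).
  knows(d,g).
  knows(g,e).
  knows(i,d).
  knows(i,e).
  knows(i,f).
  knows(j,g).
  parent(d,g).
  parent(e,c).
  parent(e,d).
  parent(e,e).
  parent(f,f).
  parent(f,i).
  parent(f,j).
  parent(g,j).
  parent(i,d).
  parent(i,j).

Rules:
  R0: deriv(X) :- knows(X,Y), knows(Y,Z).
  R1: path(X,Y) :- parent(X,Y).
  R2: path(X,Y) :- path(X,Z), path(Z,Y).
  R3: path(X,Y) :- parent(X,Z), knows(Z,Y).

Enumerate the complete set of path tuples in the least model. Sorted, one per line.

round 1: derive path(d,g) via R1 from parent(d,g)
round 1: derive path(e,c) via R1 from parent(e,c)
round 1: derive path(e,d) via R1 from parent(e,d)
round 1: derive path(e,e) via R1 from parent(e,e)
round 1: derive path(f,f) via R1 from parent(f,f)
round 1: derive path(f,i) via R1 from parent(f,i)
round 1: derive path(f,j) via R1 from parent(f,j)
round 1: derive path(g,j) via R1 from parent(g,j)
round 1: derive path(i,d) via R1 from parent(i,d)
round 1: derive path(i,j) via R1 from parent(i,j)
round 1: derive path(d,e) via R3 from parent(d,g), knows(g,e)
round 1: derive path(e,g) via R3 from parent(e,d), knows(d,g)
round 1: derive path(f,d) via R3 from parent(f,i), knows(i,d)
round 1: derive path(f,e) via R3 from parent(f,i), knows(i,e)
round 1: derive path(f,g) via R3 from parent(f,j), knows(j,g)
round 1: derive path(g,g) via R3 from parent(g,j), knows(j,g)
round 1: derive path(i,e) via R3 from parent(i,d), knows(d,e)
round 1: derive path(i,g) via R3 from parent(i,d), knows(d,g)
round 2: derive path(d,c) via R2 from path(d,e), path(e,c)
round 2: derive path(d,d) via R2 from path(d,e), path(e,d)
round 2: derive path(d,j) via R2 from path(d,g), path(g,j)
round 2: derive path(e,j) via R2 from path(e,g), path(g,j)
round 2: derive path(f,c) via R2 from path(f,e), path(e,c)
round 2: derive path(i,c) via R2 from path(i,e), path(e,c)

path(d,c)
path(d,d)
path(d,e)
path(d,g)
path(d,j)
path(e,c)
path(e,d)
path(e,e)
path(e,g)
path(e,j)
path(f,c)
path(f,d)
path(f,e)
path(f,f)
path(f,g)
path(f,i)
path(f,j)
path(g,g)
path(g,j)
path(i,c)
path(i,d)
path(i,e)
path(i,g)
path(i,j)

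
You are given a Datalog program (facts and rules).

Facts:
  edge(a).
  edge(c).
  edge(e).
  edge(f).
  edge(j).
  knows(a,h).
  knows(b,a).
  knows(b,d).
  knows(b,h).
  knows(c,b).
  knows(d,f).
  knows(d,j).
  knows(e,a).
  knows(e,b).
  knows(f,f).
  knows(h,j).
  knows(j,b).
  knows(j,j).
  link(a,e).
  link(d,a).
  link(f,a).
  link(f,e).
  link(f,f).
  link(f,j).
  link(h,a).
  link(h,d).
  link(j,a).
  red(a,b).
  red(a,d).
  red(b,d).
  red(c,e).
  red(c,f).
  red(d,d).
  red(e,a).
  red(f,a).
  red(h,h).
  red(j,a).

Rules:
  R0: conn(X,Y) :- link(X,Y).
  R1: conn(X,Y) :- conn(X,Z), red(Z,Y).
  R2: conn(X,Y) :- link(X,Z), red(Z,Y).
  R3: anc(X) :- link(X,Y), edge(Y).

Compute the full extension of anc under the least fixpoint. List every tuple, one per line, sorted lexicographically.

round 1: derive anc(a) via R3 from link(a,e), edge(e)
round 1: derive anc(d) via R3 from link(d,a), edge(a)
round 1: derive anc(f) via R3 from link(f,a), edge(a)
round 1: derive anc(h) via R3 from link(h,a), edge(a)
round 1: derive anc(j) via R3 from link(j,a), edge(a)

anc(a)
anc(d)
anc(f)
anc(h)
anc(j)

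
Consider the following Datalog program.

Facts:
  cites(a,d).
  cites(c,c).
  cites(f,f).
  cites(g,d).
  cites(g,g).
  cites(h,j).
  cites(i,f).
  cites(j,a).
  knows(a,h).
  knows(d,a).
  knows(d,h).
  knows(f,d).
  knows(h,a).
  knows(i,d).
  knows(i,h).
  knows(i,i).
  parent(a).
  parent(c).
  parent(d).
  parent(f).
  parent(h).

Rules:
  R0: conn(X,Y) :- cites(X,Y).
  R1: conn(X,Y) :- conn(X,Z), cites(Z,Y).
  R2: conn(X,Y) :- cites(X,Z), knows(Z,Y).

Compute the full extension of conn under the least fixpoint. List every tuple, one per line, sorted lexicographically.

conn(a,a)
conn(a,d)
conn(a,h)
conn(a,j)
conn(c,c)
conn(f,d)
conn(f,f)
conn(g,a)
conn(g,d)
conn(g,g)
conn(g,h)
conn(g,j)
conn(h,a)
conn(h,d)
conn(h,j)
conn(i,d)
conn(i,f)
conn(j,a)
conn(j,d)
conn(j,h)
conn(j,j)

round 1: derive conn(a,d) via R0 from cites(a,d)
round 1: derive conn(c,c) via R0 from cites(c,c)
round 1: derive conn(f,f) via R0 from cites(f,f)
round 1: derive conn(g,d) via R0 from cites(g,d)
round 1: derive conn(g,g) via R0 from cites(g,g)
round 1: derive conn(h,j) via R0 from cites(h,j)
round 1: derive conn(i,f) via R0 from cites(i,f)
round 1: derive conn(j,a) via R0 from cites(j,a)
round 1: derive conn(a,a) via R2 from cites(a,d), knows(d,a)
round 1: derive conn(a,h) via R2 from cites(a,d), knows(d,h)
round 1: derive conn(f,d) via R2 from cites(f,f), knows(f,d)
round 1: derive conn(g,a) via R2 from cites(g,d), knows(d,a)
round 1: derive conn(g,h) via R2 from cites(g,d), knows(d,h)
round 1: derive conn(i,d) via R2 from cites(i,f), knows(f,d)
round 1: derive conn(j,h) via R2 from cites(j,a), knows(a,h)
round 2: derive conn(a,j) via R1 from conn(a,h), cites(h,j)
round 2: derive conn(g,j) via R1 from conn(g,h), cites(h,j)
round 2: derive conn(h,a) via R1 from conn(h,j), cites(j,a)
round 2: derive conn(j,d) via R1 from conn(j,a), cites(a,d)
round 2: derive conn(j,j) via R1 from conn(j,h), cites(h,j)
round 3: derive conn(h,d) via R1 from conn(h,a), cites(a,d)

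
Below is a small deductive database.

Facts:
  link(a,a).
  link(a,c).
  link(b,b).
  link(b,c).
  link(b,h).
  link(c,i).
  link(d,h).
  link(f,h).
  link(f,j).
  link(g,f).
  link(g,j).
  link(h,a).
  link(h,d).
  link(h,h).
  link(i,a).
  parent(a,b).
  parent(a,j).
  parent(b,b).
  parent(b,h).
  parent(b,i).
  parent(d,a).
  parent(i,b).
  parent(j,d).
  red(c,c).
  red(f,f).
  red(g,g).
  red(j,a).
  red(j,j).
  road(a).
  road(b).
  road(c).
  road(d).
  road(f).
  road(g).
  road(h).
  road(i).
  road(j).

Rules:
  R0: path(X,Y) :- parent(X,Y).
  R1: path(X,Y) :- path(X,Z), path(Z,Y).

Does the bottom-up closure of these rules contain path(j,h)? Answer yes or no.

round 1: derive path(a,b) via R0 from parent(a,b)
round 1: derive path(a,j) via R0 from parent(a,j)
round 1: derive path(b,b) via R0 from parent(b,b)
round 1: derive path(b,h) via R0 from parent(b,h)
round 1: derive path(b,i) via R0 from parent(b,i)
round 1: derive path(d,a) via R0 from parent(d,a)
round 1: derive path(i,b) via R0 from parent(i,b)
round 1: derive path(j,d) via R0 from parent(j,d)
round 2: derive path(a,d) via R1 from path(a,j), path(j,d)
round 2: derive path(a,h) via R1 from path(a,b), path(b,h)
round 2: derive path(a,i) via R1 from path(a,b), path(b,i)
round 2: derive path(d,b) via R1 from path(d,a), path(a,b)
round 2: derive path(d,j) via R1 from path(d,a), path(a,j)
round 2: derive path(i,h) via R1 from path(i,b), path(b,h)
round 2: derive path(i,i) via R1 from path(i,b), path(b,i)
round 2: derive path(j,a) via R1 from path(j,d), path(d,a)
round 3: derive path(a,a) via R1 from path(a,d), path(d,a)
round 3: derive path(d,d) via R1 from path(d,a), path(a,d)
round 3: derive path(d,h) via R1 from path(d,a), path(a,h)
round 3: derive path(d,i) via R1 from path(d,a), path(a,i)
round 3: derive path(j,b) via R1 from path(j,a), path(a,b)
round 3: derive path(j,h) via R1 from path(j,a), path(a,h)
round 3: derive path(j,i) via R1 from path(j,a), path(a,i)
round 3: derive path(j,j) via R1 from path(j,a), path(a,j)

yes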